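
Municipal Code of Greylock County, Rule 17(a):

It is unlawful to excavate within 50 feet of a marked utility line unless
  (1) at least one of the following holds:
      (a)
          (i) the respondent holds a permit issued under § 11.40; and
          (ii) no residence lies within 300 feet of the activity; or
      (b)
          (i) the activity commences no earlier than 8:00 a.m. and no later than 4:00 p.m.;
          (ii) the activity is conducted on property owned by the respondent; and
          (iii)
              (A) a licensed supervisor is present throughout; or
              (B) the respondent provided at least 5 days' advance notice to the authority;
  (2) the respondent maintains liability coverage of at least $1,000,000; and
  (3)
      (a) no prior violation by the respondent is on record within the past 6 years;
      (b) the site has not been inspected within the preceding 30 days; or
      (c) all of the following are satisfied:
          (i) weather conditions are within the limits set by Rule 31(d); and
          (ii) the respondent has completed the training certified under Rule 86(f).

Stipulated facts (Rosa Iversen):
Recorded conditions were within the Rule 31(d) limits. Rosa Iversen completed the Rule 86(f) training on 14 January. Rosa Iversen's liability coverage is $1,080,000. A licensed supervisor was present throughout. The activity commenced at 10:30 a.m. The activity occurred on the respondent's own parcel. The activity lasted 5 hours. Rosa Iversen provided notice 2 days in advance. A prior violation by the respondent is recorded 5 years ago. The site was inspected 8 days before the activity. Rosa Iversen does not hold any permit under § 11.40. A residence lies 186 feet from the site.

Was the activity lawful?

(i) holds permit — fails.
(ii) no residence in 300 ft — fails.
(a): F AND F → false.
(i) start within hours — holds.
(ii) own property — met.
(A) supervisor present — holds.
(B) ≥5 days' notice — fails.
(iii): T OR F → true.
(b) = T AND T AND T = true.
So (1) is satisfied (F OR T).
(2) coverage ≥ $1,000,000 — met.
(a) no prior violation — not met.
(b) not (site inspected) — not met.
(i) weather ok — satisfied.
(ii) training certified — met.
(c): T AND T → true.
(3) = F OR F OR T = true.
Overall: T AND T AND T → true.

Yes — lawful.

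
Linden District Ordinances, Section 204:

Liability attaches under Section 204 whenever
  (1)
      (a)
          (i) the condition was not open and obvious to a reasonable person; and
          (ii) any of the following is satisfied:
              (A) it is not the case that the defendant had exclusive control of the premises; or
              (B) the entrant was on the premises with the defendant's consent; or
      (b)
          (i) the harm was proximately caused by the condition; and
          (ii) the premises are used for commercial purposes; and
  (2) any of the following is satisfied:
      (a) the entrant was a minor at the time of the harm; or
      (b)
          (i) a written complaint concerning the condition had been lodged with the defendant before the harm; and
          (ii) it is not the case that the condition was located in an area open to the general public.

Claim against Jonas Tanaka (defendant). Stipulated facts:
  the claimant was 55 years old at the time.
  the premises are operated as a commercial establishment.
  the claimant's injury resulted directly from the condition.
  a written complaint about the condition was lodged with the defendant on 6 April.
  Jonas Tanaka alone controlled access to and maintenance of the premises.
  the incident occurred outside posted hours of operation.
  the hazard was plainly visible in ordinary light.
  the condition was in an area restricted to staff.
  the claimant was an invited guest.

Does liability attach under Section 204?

(i) not open/obvious — not met.
(A) not (exclusive control) — not satisfied.
(B) consent to enter — holds.
(ii): F OR T → true.
(a) = F AND T = false.
(i) proximate cause — met.
(ii) commercial use — met.
So (b) is satisfied (T AND T).
So (1) is satisfied (F OR T).
(a) entrant a minor — fails.
(i) complaint lodged — met.
(ii) not (public area) — met.
So (b) is satisfied (T AND T).
(2): F OR T → true.
So Overall is satisfied (T AND T).

Yes — liable.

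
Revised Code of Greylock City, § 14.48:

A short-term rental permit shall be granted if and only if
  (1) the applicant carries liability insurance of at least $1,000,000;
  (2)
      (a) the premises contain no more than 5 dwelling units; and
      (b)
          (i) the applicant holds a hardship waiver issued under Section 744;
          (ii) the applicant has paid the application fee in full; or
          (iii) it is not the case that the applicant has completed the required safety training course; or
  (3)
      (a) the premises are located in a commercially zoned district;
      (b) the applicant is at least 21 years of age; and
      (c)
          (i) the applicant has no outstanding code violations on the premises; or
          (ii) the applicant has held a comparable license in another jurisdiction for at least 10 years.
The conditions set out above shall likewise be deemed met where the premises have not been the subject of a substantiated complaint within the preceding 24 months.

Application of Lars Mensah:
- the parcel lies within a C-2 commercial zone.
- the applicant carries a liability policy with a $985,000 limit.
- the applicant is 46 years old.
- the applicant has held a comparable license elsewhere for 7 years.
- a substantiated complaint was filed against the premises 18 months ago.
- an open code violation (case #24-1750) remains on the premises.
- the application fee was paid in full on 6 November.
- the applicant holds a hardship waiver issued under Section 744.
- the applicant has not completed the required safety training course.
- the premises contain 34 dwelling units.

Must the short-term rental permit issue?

No — denied.

(1) insurance ≥ $1,000,000 — not met.
(a) ≤ 5 units — fails.
(i) hardship waiver — met.
(ii) fee paid — holds.
(iii) not (safety training) — holds.
(b): T OR T OR T → true.
So (2) is not satisfied (F AND T).
(a) commercially zoned — holds.
(b) age ≥ 21 — satisfied.
(i) no code violations — not satisfied.
(ii) prior license ≥ 10 yr — not met.
(c) = F OR F = false.
(3): T AND T AND F → false.
Overall: F OR F OR F → false.
Exception (no complaint in 24 mo.) — not satisfied.
Result: main false OR exception false → false.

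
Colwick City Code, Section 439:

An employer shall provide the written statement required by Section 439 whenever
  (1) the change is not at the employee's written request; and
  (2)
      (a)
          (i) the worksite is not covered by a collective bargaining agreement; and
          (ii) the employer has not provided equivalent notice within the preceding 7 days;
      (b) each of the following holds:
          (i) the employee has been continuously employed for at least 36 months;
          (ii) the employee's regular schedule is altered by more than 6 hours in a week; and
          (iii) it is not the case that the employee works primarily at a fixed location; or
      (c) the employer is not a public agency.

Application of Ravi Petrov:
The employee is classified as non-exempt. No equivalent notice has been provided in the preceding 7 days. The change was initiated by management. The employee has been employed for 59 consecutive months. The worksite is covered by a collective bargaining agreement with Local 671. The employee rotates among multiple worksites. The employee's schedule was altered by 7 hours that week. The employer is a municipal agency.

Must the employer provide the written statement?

Yes — required.

(1) not employee-requested — holds.
(i) no CBA — not satisfied.
(ii) no recent notice — satisfied.
(a): F AND T → false.
(i) tenure ≥ 36 mo. — holds.
(ii) schedule shift > 6h — satisfied.
(iii) not (fixed location) — satisfied.
(b): T AND T AND T → true.
(c) not (public agency) — fails.
(2): F OR T OR F → true.
Overall = T AND T = true.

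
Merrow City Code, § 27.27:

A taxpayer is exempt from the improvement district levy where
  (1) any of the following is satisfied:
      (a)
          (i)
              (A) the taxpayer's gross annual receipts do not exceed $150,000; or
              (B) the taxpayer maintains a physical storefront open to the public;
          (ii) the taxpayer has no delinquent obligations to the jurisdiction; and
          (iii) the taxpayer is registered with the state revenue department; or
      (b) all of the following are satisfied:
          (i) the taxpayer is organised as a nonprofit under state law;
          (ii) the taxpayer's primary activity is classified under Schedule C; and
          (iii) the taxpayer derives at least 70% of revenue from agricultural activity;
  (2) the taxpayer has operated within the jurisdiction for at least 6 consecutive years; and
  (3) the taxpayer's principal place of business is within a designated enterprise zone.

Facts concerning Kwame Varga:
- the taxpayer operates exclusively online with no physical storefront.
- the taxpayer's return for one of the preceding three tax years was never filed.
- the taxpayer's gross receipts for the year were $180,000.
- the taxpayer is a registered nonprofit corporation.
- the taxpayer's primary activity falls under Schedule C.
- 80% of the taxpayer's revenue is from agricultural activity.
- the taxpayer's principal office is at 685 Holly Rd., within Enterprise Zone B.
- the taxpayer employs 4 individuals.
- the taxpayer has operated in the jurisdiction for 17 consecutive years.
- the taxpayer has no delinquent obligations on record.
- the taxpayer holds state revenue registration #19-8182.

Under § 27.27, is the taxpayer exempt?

(A) receipts ≤ $150,000 — not met.
(B) has storefront — not satisfied.
(i) = F OR F = false.
(ii) no delinquency — met.
(iii) state-registered — holds.
(a) = F AND T AND T = false.
(i) nonprofit — met.
(ii) Schedule C activity — satisfied.
(iii) ≥70% agricultural — satisfied.
(b): T AND T AND T → true.
So (1) is satisfied (F OR T).
(2) ≥ 6 yrs in jurisdiction — holds.
(3) in enterprise zone — met.
Overall: T AND T AND T → true.

Yes — exempt.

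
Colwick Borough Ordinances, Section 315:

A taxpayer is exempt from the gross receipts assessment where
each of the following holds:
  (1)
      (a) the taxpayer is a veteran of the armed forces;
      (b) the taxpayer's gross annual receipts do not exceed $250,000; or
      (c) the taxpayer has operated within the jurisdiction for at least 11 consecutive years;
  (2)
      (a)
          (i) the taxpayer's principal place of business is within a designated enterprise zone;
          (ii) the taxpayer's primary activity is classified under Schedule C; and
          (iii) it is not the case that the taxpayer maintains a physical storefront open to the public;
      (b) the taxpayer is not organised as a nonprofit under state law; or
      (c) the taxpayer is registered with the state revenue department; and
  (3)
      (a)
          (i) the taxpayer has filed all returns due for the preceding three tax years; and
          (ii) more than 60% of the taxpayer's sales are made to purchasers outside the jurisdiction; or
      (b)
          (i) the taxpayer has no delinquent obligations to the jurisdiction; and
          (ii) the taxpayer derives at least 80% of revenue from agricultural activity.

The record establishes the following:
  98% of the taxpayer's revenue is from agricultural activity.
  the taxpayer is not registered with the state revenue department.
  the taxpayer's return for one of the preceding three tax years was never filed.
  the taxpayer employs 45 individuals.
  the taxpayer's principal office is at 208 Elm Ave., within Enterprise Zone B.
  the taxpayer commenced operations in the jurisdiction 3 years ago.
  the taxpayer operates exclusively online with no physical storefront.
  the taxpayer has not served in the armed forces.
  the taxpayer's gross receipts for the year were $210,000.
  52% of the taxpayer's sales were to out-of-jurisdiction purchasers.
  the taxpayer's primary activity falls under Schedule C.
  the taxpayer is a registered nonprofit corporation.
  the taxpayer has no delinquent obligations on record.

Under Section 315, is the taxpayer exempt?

Yes — exempt.

(a) veteran — fails.
(b) receipts ≤ $250,000 — holds.
(c) ≥ 11 yrs in jurisdiction — fails.
(1) = F OR T OR F = true.
(i) in enterprise zone — met.
(ii) Schedule C activity — satisfied.
(iii) not (has storefront) — satisfied.
(a): T AND T AND T → true.
(b) not (nonprofit) — not met.
(c) state-registered — not satisfied.
(2): T OR F OR F → true.
(i) returns current — not satisfied.
(ii) >60% out-of-jur. sales — fails.
(a) = F AND F = false.
(i) no delinquency — met.
(ii) ≥80% agricultural — holds.
(b) = T AND T = true.
(3): F OR T → true.
Overall: T AND T AND T → true.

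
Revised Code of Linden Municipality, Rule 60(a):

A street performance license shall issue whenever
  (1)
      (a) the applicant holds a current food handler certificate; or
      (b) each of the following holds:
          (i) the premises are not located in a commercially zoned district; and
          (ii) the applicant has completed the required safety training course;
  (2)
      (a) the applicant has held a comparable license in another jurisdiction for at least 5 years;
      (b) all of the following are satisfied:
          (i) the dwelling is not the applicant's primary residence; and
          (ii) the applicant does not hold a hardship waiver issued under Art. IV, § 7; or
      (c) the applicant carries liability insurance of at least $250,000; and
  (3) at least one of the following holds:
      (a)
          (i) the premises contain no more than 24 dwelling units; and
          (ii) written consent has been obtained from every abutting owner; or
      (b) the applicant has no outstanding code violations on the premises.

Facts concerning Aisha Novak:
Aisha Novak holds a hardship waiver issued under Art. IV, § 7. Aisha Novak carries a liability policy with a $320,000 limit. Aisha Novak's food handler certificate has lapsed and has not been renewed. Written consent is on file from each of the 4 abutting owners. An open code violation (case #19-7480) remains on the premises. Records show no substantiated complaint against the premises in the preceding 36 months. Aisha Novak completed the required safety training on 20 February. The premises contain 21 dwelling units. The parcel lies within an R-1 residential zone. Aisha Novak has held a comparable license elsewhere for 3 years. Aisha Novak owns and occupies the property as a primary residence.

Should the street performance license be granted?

Yes — granted.

(a) food handler cert. — fails.
(i) not (commercially zoned) — met.
(ii) safety training — satisfied.
(b) = T AND T = true.
So (1) is satisfied (F OR T).
(a) prior license ≥ 5 yr — not satisfied.
(i) not (primary residence) — not met.
(ii) not (hardship waiver) — not met.
(b) = F AND F = false.
(c) insurance ≥ $250,000 — holds.
(2): F OR F OR T → true.
(i) ≤ 24 units — met.
(ii) all abutters consent — holds.
(a): T AND T → true.
(b) no code violations — not met.
So (3) is satisfied (T OR F).
Overall: T AND T AND T → true.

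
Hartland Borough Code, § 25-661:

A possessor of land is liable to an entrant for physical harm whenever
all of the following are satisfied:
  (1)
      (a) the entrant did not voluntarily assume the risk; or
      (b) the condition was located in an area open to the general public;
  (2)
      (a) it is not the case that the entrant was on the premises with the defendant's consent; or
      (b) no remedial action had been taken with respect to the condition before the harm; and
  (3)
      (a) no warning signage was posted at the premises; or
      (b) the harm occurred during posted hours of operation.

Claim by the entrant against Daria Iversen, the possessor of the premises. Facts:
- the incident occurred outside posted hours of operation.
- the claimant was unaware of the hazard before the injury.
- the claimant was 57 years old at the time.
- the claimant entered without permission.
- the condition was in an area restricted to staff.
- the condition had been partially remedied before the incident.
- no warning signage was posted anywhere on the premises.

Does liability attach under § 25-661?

(a) no assumed risk — satisfied.
(b) public area — not met.
(1) = T OR F = true.
(a) not (consent to enter) — holds.
(b) no remedial action — not satisfied.
(2): T OR F → true.
(a) no signage posted — satisfied.
(b) during posted hours — not met.
(3): T OR F → true.
Overall: T AND T AND T → true.

Yes — liable.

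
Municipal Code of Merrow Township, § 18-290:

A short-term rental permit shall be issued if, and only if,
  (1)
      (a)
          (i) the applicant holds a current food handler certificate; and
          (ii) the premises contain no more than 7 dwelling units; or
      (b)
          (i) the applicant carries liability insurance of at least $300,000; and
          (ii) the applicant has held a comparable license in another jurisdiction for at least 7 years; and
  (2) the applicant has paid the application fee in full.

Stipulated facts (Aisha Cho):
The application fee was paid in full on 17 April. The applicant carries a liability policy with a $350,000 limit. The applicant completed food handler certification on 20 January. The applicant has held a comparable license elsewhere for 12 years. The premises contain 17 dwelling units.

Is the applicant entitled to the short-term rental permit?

(i) food handler cert. — satisfied.
(ii) ≤ 7 units — fails.
(a) = T AND F = false.
(i) insurance ≥ $300,000 — holds.
(ii) prior license ≥ 7 yr — holds.
So (b) is satisfied (T AND T).
(1): F OR T → true.
(2) fee paid — holds.
So Overall is satisfied (T AND T).

Yes — granted.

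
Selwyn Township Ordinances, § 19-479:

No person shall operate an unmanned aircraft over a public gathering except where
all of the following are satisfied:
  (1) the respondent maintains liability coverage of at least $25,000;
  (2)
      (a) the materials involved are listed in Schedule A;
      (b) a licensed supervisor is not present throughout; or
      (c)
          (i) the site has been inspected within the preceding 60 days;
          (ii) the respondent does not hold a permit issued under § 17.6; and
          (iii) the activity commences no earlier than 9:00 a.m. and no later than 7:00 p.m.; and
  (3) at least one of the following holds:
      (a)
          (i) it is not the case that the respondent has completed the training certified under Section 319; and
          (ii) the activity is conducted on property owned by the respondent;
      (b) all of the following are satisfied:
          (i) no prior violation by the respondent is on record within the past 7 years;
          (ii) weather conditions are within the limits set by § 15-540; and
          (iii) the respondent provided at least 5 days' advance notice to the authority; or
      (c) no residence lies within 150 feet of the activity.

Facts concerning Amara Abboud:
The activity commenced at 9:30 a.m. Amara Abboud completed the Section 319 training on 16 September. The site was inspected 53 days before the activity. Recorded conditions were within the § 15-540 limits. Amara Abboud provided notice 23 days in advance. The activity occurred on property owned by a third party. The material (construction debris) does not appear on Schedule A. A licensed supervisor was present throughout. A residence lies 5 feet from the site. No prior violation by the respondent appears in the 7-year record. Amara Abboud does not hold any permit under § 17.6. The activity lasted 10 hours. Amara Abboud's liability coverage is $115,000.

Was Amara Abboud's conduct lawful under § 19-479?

(1) coverage ≥ $25,000 — holds.
(a) Schedule A material — fails.
(b) not (supervisor present) — fails.
(i) site inspected — satisfied.
(ii) not (holds permit) — met.
(iii) start within hours — holds.
So (c) is satisfied (T AND T AND T).
(2): F OR F OR T → true.
(i) not (training certified) — fails.
(ii) own property — not satisfied.
(a): F AND F → false.
(i) no prior violation — holds.
(ii) weather ok — holds.
(iii) ≥5 days' notice — holds.
So (b) is satisfied (T AND T AND T).
(c) no residence in 150 ft — fails.
So (3) is satisfied (F OR T OR F).
Overall = T AND T AND T = true.

Yes — lawful.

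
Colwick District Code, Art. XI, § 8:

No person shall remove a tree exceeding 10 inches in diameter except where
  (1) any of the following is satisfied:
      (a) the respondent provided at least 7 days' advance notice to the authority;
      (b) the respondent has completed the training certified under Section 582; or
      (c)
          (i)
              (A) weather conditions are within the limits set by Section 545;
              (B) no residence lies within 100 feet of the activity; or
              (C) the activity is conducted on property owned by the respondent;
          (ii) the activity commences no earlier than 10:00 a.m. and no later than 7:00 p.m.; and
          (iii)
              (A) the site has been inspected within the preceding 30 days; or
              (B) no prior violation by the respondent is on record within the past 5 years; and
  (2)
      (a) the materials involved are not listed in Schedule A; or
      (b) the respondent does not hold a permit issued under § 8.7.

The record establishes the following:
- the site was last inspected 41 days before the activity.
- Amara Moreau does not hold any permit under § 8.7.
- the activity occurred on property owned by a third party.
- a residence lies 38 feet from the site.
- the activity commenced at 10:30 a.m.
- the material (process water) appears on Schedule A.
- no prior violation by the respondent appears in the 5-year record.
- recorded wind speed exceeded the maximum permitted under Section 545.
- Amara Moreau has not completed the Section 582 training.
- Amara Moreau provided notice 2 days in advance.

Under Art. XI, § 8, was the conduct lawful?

No — unlawful.

(a) ≥7 days' notice — not met.
(b) training certified — not satisfied.
(A) weather ok — fails.
(B) no residence in 100 ft — not met.
(C) own property — fails.
So (i) is not satisfied (F OR F OR F).
(ii) start within hours — holds.
(A) site inspected — fails.
(B) no prior violation — holds.
So (iii) is satisfied (F OR T).
(c): F AND T AND T → false.
So (1) is not satisfied (F OR F OR F).
(a) not (Schedule A material) — not met.
(b) not (holds permit) — met.
(2) = F OR T = true.
Overall: F AND T → false.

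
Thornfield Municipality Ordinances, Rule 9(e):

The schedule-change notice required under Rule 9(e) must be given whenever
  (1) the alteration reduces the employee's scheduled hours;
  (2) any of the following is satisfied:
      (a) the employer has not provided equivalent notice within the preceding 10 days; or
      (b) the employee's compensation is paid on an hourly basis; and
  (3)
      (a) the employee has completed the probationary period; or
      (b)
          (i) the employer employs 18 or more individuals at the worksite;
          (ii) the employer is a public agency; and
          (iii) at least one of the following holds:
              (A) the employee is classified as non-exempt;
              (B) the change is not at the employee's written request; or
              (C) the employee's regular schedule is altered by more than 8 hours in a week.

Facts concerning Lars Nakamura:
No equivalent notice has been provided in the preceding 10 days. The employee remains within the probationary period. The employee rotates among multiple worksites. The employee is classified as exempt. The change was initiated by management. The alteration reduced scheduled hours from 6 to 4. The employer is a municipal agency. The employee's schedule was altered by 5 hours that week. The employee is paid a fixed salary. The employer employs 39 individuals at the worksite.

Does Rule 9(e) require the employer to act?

Yes — required.

(1) hours reduced — satisfied.
(a) no recent notice — met.
(b) hourly-paid — fails.
(2) = T OR F = true.
(a) past probation — not satisfied.
(i) ≥ 18 at site — met.
(ii) public agency — holds.
(A) non-exempt — not satisfied.
(B) not employee-requested — satisfied.
(C) schedule shift > 8h — not satisfied.
(iii) = F OR T OR F = true.
So (b) is satisfied (T AND T AND T).
(3) = F OR T = true.
So Overall is satisfied (T AND T AND T).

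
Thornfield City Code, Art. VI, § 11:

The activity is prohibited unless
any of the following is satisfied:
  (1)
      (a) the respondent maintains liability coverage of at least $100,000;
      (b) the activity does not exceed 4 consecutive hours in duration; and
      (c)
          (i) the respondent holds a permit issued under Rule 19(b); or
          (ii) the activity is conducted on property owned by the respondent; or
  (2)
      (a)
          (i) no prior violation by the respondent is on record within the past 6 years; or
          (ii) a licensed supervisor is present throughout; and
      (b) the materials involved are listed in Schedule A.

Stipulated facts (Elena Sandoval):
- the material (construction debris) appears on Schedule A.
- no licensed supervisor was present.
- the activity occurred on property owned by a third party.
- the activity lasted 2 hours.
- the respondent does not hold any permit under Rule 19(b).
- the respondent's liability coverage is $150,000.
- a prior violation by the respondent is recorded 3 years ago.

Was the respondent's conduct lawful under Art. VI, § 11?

(a) coverage ≥ $100,000 — holds.
(b) ≤ 4 hrs duration — met.
(i) holds permit — not satisfied.
(ii) own property — not met.
So (c) is not satisfied (F OR F).
So (1) is not satisfied (T AND T AND F).
(i) no prior violation — not satisfied.
(ii) supervisor present — not satisfied.
So (a) is not satisfied (F OR F).
(b) Schedule A material — satisfied.
(2): F AND T → false.
So Overall is not satisfied (F OR F).

No — unlawful.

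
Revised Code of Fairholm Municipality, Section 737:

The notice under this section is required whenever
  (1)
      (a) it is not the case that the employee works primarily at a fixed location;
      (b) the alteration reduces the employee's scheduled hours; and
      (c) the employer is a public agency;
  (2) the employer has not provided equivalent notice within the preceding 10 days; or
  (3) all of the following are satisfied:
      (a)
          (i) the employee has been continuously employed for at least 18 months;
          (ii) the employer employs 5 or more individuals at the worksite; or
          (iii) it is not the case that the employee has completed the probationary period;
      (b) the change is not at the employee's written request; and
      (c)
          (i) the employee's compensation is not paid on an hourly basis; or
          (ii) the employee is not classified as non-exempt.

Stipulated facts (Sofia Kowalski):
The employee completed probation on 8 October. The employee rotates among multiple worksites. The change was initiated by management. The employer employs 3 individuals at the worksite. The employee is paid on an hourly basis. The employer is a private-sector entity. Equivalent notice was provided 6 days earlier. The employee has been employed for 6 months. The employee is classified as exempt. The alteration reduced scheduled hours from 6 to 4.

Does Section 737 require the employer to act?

No — not required.

(a) not (fixed location) — satisfied.
(b) hours reduced — satisfied.
(c) public agency — not satisfied.
(1) = T AND T AND F = false.
(2) no recent notice — not satisfied.
(i) tenure ≥ 18 mo. — fails.
(ii) ≥ 5 at site — not satisfied.
(iii) not (past probation) — not met.
(a): F OR F OR F → false.
(b) not employee-requested — holds.
(i) not (hourly-paid) — not satisfied.
(ii) not (non-exempt) — met.
(c) = F OR T = true.
(3) = F AND T AND T = false.
So Overall is not satisfied (F OR F OR F).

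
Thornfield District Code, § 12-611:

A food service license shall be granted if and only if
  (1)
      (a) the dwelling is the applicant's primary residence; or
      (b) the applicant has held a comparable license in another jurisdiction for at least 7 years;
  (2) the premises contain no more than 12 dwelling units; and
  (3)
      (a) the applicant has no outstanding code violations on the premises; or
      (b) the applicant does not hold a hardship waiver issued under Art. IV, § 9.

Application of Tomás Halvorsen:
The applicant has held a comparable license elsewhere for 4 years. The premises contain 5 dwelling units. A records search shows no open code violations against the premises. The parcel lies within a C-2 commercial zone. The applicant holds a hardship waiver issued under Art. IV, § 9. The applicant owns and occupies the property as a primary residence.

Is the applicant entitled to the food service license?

(a) primary residence — met.
(b) prior license ≥ 7 yr — not met.
(1): T OR F → true.
(2) ≤ 12 units — holds.
(a) no code violations — met.
(b) not (hardship waiver) — fails.
(3) = T OR F = true.
Overall: T AND T AND T → true.

Yes — granted.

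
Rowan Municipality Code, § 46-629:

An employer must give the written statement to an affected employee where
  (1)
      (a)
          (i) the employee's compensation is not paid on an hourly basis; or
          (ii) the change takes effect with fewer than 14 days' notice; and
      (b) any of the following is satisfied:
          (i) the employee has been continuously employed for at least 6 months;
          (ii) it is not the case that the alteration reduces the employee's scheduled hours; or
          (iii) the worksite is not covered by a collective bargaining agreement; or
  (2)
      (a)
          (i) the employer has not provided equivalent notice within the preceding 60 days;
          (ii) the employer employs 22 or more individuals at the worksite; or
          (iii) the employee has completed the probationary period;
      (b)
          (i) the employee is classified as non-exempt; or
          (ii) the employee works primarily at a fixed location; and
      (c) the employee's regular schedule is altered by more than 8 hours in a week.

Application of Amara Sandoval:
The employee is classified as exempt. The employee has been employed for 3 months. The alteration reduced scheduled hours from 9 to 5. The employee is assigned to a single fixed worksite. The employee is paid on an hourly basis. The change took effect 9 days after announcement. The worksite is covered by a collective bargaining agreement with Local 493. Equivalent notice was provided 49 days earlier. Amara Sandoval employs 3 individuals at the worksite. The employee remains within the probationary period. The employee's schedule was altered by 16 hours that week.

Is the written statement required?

No — not required.

(i) not (hourly-paid) — not met.
(ii) < 14 days' notice — satisfied.
(a) = F OR T = true.
(i) tenure ≥ 6 mo. — not met.
(ii) not (hours reduced) — not met.
(iii) no CBA — not satisfied.
(b): F OR F OR F → false.
So (1) is not satisfied (T AND F).
(i) no recent notice — fails.
(ii) ≥ 22 at site — not satisfied.
(iii) past probation — fails.
So (a) is not satisfied (F OR F OR F).
(i) non-exempt — not met.
(ii) fixed location — satisfied.
(b) = F OR T = true.
(c) schedule shift > 8h — holds.
(2) = F AND T AND T = false.
Overall: F OR F → false.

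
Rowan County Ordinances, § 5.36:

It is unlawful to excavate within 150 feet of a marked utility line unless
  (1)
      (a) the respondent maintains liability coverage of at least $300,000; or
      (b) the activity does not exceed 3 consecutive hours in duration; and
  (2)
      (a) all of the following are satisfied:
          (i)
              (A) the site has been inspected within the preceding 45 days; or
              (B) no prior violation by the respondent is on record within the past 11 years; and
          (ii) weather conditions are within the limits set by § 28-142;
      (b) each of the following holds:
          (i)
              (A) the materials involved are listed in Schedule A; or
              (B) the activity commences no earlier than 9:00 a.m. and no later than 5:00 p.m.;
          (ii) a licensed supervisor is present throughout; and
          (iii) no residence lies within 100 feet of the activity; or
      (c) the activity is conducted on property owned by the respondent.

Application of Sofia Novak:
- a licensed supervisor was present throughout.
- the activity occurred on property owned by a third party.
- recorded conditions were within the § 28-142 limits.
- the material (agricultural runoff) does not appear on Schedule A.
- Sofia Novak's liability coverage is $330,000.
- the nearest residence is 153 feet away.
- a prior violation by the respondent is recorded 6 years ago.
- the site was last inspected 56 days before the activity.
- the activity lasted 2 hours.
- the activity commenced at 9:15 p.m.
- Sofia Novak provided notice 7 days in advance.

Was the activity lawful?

(a) coverage ≥ $300,000 — satisfied.
(b) ≤ 3 hrs duration — satisfied.
(1) = T OR T = true.
(A) site inspected — fails.
(B) no prior violation — not satisfied.
So (i) is not satisfied (F OR F).
(ii) weather ok — holds.
(a) = F AND T = false.
(A) Schedule A material — fails.
(B) start within hours — not met.
(i): F OR F → false.
(ii) supervisor present — holds.
(iii) no residence in 100 ft — satisfied.
(b): F AND T AND T → false.
(c) own property — fails.
(2): F OR F OR F → false.
So Overall is not satisfied (T AND F).

No — unlawful.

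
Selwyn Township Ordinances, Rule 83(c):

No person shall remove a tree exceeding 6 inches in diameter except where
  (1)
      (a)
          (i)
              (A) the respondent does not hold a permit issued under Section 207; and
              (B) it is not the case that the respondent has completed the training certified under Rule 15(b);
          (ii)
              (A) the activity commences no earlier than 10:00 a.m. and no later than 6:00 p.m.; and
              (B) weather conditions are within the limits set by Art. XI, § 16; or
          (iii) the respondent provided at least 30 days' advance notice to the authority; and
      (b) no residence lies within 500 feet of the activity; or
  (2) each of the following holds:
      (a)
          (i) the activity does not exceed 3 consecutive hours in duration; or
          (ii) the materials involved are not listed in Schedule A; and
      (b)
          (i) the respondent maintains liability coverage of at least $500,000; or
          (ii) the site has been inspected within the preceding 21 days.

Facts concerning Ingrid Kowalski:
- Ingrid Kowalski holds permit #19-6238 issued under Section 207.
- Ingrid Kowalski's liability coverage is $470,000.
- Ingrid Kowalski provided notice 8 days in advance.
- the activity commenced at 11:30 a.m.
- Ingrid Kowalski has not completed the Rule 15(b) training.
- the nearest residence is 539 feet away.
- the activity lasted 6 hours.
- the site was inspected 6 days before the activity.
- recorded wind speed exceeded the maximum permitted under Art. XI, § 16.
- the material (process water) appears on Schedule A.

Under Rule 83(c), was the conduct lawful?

No — unlawful.

(A) not (holds permit) — not met.
(B) not (training certified) — satisfied.
(i): F AND T → false.
(A) start within hours — holds.
(B) weather ok — not met.
So (ii) is not satisfied (T AND F).
(iii) ≥30 days' notice — not satisfied.
(a) = F OR F OR F = false.
(b) no residence in 500 ft — holds.
(1) = F AND T = false.
(i) ≤ 3 hrs duration — fails.
(ii) not (Schedule A material) — not met.
(a): F OR F → false.
(i) coverage ≥ $500,000 — fails.
(ii) site inspected — met.
So (b) is satisfied (F OR T).
(2) = F AND T = false.
Overall: F OR F → false.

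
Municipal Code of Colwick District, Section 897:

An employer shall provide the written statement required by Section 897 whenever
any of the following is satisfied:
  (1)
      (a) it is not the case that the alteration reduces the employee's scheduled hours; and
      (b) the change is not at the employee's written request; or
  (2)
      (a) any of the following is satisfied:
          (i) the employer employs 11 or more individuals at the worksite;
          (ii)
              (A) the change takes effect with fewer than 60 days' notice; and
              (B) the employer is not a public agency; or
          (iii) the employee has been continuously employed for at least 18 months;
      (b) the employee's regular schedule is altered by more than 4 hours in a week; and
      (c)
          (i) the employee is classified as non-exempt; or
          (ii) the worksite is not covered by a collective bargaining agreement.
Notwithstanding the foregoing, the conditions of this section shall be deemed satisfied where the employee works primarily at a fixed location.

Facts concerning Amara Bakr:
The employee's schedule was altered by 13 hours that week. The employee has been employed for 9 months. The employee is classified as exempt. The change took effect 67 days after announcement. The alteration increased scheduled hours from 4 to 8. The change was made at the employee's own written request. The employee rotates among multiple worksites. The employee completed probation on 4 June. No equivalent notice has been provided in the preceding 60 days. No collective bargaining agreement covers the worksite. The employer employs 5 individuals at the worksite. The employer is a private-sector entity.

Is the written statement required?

No — not required.

(a) not (hours reduced) — holds.
(b) not employee-requested — not met.
(1) = T AND F = false.
(i) ≥ 11 at site — not satisfied.
(A) < 60 days' notice — not met.
(B) not (public agency) — holds.
(ii) = F AND T = false.
(iii) tenure ≥ 18 mo. — not met.
So (a) is not satisfied (F OR F OR F).
(b) schedule shift > 4h — met.
(i) non-exempt — not satisfied.
(ii) no CBA — satisfied.
(c): F OR T → true.
So (2) is not satisfied (F AND T AND T).
Overall = F OR F = false.
Exception (fixed location) — not satisfied.
Result: main false OR exception false → false.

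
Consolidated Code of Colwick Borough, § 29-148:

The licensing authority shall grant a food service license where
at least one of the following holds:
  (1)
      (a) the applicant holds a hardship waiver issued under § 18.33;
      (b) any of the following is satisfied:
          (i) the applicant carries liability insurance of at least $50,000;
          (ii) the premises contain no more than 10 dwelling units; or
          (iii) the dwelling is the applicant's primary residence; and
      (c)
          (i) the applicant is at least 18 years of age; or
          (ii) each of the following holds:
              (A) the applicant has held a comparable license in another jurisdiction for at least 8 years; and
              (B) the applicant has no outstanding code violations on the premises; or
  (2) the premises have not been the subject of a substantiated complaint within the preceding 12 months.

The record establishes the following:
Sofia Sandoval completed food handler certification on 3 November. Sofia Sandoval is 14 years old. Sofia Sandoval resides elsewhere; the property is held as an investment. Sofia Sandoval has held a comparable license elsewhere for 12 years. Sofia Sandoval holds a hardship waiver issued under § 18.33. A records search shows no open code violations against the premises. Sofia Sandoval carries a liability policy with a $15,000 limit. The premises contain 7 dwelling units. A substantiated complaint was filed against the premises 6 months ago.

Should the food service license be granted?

(a) hardship waiver — holds.
(i) insurance ≥ $50,000 — fails.
(ii) ≤ 10 units — met.
(iii) primary residence — not met.
(b) = F OR T OR F = true.
(i) age ≥ 18 — fails.
(A) prior license ≥ 8 yr — met.
(B) no code violations — met.
(ii): T AND T → true.
(c): F OR T → true.
So (1) is satisfied (T AND T AND T).
(2) no complaint in 12 mo. — not met.
So Overall is satisfied (T OR F).

Yes — granted.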